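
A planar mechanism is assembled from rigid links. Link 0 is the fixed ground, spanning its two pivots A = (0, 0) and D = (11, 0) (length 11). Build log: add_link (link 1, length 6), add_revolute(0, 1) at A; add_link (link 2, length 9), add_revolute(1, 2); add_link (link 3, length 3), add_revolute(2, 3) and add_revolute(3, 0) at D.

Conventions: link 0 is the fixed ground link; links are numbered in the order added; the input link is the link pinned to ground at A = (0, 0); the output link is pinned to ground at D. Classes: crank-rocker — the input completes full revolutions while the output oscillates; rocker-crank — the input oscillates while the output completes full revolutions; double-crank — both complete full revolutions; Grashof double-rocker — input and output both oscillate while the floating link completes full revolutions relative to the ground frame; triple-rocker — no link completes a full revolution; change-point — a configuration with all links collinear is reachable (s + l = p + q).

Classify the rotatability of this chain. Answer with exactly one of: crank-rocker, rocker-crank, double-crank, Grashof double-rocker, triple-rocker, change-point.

lengths: ground=11, input=6, coupler=9, output=3
sorted: s=3 (shortest), l=11 (longest), p+q=15
s + l = 14 vs p + q = 15
s + l < p + q (Grashof) with shortest = output link → rocker-crank

rocker-crank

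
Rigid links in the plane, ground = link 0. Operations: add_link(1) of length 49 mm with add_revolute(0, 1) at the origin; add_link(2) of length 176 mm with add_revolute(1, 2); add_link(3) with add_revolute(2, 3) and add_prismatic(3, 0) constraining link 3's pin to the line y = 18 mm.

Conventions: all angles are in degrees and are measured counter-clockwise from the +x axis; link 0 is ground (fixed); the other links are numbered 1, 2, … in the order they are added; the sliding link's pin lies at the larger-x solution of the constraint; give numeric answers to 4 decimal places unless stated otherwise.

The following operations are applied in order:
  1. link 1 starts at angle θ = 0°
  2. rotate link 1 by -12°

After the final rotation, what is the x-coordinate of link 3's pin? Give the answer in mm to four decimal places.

geometry: r = 49 mm, L = 176 mm, e = 18 mm; θ starts at 0°
rotate link 1 by -12°: θ ← 0° -12° = -12°
crank pin P = (r cos θ, r sin θ) = (47.929232, -10.187673)
h = r sin θ − e = -10.187673 − 18 = -28.187673
x = r cos θ + √(L² − h²) = 47.929232 + 173.728107 = 221.657339

221.6573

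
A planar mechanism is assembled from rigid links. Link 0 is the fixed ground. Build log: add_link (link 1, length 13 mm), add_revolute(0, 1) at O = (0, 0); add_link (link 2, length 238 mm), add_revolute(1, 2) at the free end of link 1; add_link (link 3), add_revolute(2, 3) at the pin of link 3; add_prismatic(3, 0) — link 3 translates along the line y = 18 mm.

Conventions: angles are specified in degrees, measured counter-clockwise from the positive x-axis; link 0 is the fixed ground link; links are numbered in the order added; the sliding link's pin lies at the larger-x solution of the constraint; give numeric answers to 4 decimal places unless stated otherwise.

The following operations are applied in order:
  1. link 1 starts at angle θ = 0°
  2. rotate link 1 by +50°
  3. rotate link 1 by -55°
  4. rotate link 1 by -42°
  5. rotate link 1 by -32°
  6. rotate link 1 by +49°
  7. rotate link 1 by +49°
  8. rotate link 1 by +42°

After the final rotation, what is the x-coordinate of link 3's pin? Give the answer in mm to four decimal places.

geometry: r = 13 mm, L = 238 mm, e = 18 mm; θ starts at 0°
rotate link 1 by +50°: θ ← 0° +50° = 50°
rotate link 1 by -55°: θ ← 50° -55° = -5°
rotate link 1 by -42°: θ ← -5° -42° = -47°
rotate link 1 by -32°: θ ← -47° -32° = -79°
rotate link 1 by +49°: θ ← -79° +49° = -30°
rotate link 1 by +49°: θ ← -30° +49° = 19°
rotate link 1 by +42°: θ ← 19° +42° = 61°
crank pin P = (r cos θ, r sin θ) = (6.302525, 11.370056)
h = r sin θ − e = 11.370056 − 18 = -6.629944
x = r cos θ + √(L² − h²) = 6.302525 + 237.907637 = 244.210162

244.2102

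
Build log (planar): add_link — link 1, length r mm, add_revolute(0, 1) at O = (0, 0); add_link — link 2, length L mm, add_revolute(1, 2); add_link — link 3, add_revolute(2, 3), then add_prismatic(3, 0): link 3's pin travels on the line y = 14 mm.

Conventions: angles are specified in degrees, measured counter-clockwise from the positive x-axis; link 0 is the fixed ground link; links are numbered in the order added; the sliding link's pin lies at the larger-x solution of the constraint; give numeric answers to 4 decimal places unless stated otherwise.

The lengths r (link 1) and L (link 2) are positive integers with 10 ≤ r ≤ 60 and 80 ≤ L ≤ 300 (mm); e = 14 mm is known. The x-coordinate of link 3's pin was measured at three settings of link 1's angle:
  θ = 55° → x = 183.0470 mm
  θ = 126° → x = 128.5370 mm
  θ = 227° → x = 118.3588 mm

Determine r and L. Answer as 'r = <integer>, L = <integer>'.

constraint per measurement: (x − r cos θ)² + (r sin θ − e)² = L²
subtracting the θ₁ and θ₂ equations cancels the r² and L² terms:
r = (x₁² − x₂²) / (2[(x₁cos θ₁ + e sin θ₁) − (x₂cos θ₂ + e sin θ₂)]) = 47.0000 → r = 47
L² = (x₁ − r cos θ₁)² + (r sin θ₁ − e)² = 24964.0042 → L = 158.0000 → L = 158
check at θ₃=227°: x = 118.3588 (printed 118.3588) ✓

r = 47, L = 158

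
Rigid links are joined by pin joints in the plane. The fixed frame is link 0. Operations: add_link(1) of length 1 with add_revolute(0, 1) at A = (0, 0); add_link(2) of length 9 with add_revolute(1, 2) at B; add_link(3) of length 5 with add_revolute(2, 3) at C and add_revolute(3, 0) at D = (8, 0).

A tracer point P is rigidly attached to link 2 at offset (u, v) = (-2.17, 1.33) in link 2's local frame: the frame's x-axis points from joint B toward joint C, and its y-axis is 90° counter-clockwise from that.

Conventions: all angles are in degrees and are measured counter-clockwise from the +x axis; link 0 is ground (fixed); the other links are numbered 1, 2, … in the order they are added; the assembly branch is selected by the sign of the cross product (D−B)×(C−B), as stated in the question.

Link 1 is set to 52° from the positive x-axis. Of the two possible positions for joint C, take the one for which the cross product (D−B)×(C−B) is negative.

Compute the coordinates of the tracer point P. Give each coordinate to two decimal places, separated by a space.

A=(0,0), D=(8.00,0)
B = A + 1.00·(cos52°, sin52°) = (0.6157, 0.7880)
|BD| = 7.4263
circle(B,9.00) ∩ circle(D,5.00): a=7.4835, h=4.9997
  candidates: C₊=(8.5875,4.9654) cross=37.129; C₋=(7.5264,-4.9775) cross=-37.129
  branch - wants cross < 0 → take C=(7.5264,-4.9775) (cross=-37.129)
ex = (C−B)/|BC| = (0.7679,-0.6406); ey = (0.6406,0.7679)
P = B + -2.17·ex + 1.33·ey = (-0.1986,3.1994)

-0.20 3.20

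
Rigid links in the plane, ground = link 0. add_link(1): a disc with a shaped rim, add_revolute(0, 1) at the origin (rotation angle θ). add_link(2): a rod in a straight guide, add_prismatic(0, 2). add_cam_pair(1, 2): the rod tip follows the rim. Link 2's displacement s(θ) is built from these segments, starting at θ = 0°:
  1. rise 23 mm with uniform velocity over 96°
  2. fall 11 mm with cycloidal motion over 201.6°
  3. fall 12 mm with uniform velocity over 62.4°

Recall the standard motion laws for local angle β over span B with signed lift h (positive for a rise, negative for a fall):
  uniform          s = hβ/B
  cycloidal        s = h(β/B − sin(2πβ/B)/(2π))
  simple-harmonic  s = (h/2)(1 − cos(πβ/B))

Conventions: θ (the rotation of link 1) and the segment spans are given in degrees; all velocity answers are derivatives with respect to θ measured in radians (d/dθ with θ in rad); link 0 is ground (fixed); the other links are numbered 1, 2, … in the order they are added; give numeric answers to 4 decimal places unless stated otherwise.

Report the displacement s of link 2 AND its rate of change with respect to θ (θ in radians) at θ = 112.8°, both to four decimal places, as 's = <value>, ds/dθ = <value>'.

segment 1 (0° to 96°, uniform, h = 23) is passed completely: s = 0.0000 + (23) = 23.0000
θ = 112.8° falls in segment 2 (96° to 297.6°, cycloidal, h = -11): β = 112.8 − 96 = 16.8°, B = 201.6°; Δs = -11·(0.0833 − sin(2π·0.0833)/(2π)) = -0.0413; s = 23.0000 − 0.0413 = 22.9587
velocity in seg [96°–297.6°] (cycloidal), θ in radians: β = 16.8° = 0.2932 rad, B = 201.6° = 3.5186 rad; ds/dθ = (h/B)(1 − cos(2πβ/B)) = ((-11)/3.5186)(1 − cos(2π·0.0833)) = -0.418839 mm/rad

s = 22.9587, ds/dθ = -0.4188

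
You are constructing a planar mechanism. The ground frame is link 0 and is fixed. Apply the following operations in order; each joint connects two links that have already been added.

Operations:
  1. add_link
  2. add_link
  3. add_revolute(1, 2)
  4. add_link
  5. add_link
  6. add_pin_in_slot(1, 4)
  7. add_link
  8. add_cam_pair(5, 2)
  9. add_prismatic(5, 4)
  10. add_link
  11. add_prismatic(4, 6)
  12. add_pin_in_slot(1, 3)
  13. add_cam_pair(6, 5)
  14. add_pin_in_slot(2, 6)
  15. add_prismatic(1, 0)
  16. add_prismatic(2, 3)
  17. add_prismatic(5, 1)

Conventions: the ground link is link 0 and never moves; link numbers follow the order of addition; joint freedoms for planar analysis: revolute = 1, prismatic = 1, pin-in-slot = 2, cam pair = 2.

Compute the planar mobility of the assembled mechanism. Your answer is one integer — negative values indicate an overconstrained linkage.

link 0 = ground. State L|J1|J2 = 1|0|0
+link1  2|0|0
+link2  3|0|0
R(1,2) f=1→J1  3|1|0
+link3  4|1|0
+link4  5|1|0
PS(1,4) f=2→J2  5|1|1
+link5  6|1|1
C(5,2) f=2→J2  6|1|2
P(5,4) f=1→J1  6|2|2
+link6  7|2|2
P(4,6) f=1→J1  7|3|2
PS(1,3) f=2→J2  7|3|3
C(6,5) f=2→J2  7|3|4
PS(2,6) f=2→J2  7|3|5
P(1,0) f=1→J1  7|4|5
P(2,3) f=1→J1  7|5|5
P(5,1) f=1→J1  7|6|5
M = 3(7−1)−2·6−5 = 18−12−5 = 1

M = 1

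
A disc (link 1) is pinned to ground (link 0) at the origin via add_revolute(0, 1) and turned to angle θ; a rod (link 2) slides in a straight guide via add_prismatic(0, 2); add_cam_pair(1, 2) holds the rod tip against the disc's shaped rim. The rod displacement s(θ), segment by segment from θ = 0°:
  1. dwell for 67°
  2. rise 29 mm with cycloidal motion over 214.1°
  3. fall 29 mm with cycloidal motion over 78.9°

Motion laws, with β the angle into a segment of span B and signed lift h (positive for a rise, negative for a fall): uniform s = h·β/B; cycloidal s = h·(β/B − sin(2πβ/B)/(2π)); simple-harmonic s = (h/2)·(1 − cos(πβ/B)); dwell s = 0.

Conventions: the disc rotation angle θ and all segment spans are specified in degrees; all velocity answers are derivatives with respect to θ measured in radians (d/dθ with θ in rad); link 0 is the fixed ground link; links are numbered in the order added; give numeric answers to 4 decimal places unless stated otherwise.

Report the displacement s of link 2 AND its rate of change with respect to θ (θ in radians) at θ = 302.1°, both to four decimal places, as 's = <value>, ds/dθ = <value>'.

segment 1 (0° to 67°, dwell): s unchanged at 0.0000
segment 2 (67° to 281.1°, cycloidal, h = 29) is passed completely: s = 0.0000 + (29) = 29.0000
θ = 302.1° falls in segment 3 (281.1° to 360°, cycloidal, h = -29): β = 302.1 − 281.1 = 21°, B = 78.9°; Δs = -29·(0.2662 − sin(2π·0.2662)/(2π)) = -3.1269; s = 29.0000 − 3.1269 = 25.8731
velocity in seg [281.1°–360°] (cycloidal), θ in radians: β = 21° = 0.3665 rad, B = 78.9° = 1.3771 rad; ds/dθ = (h/B)(1 − cos(2πβ/B)) = ((-29)/1.3771)(1 − cos(2π·0.2662)) = -23.193854 mm/rad

s = 25.8731, ds/dθ = -23.1939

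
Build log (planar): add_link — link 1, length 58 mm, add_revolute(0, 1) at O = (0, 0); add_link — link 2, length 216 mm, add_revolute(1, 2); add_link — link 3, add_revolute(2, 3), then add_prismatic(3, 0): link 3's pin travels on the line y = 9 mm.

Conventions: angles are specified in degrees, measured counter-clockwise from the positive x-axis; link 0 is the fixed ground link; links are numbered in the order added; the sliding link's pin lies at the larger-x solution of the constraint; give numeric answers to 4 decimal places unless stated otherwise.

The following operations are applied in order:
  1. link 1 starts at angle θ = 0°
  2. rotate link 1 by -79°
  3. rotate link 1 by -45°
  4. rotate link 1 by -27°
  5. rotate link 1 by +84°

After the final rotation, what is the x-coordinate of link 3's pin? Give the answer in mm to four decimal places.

geometry: r = 58 mm, L = 216 mm, e = 9 mm; θ starts at 0°
rotate link 1 by -79°: θ ← 0° -79° = -79°
rotate link 1 by -45°: θ ← -79° -45° = -124°
rotate link 1 by -27°: θ ← -124° -27° = -151°
rotate link 1 by +84°: θ ← -151° +84° = -67°
crank pin P = (r cos θ, r sin θ) = (22.662405, -53.389282)
h = r sin θ − e = -53.389282 − 9 = -62.389282
x = r cos θ + √(L² − h²) = 22.662405 + 206.793563 = 229.455968

229.4560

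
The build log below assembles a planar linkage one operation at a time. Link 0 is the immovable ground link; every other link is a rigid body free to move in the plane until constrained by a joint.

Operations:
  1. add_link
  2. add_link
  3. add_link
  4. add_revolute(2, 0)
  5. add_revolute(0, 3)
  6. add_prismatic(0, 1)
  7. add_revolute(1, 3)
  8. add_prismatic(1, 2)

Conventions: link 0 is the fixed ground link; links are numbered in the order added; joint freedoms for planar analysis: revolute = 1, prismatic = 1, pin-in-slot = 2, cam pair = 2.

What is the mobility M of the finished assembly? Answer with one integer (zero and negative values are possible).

ground; <1,0,0>
#1 <2,0,0>
#2 <3,0,0>
#3 <4,0,0>
R:2↔0 J1 <4,1,0>
R:0↔3 J1 <4,2,0>
P:0↔1 J1 <4,3,0>
R:1↔3 J1 <4,4,0>
P:1↔2 J1 <4,5,0>
3×3 − 2×5 − 1×0 = -1

M = -1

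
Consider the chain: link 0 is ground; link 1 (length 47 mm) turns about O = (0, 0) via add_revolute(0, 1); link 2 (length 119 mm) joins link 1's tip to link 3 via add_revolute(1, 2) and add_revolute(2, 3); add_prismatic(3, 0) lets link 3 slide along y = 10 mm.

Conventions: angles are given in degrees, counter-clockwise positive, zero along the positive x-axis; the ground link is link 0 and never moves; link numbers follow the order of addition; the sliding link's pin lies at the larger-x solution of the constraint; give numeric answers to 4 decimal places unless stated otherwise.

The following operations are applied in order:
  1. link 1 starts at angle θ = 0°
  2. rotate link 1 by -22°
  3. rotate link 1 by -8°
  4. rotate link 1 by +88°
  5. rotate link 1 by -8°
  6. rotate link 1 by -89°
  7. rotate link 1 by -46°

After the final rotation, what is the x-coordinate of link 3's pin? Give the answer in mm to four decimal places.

geometry: r = 47 mm, L = 119 mm, e = 10 mm; θ starts at 0°
rotate link 1 by -22°: θ ← 0° -22° = -22°
rotate link 1 by -8°: θ ← -22° -8° = -30°
rotate link 1 by +88°: θ ← -30° +88° = 58°
rotate link 1 by -8°: θ ← 58° -8° = 50°
rotate link 1 by -89°: θ ← 50° -89° = -39°
rotate link 1 by -46°: θ ← -39° -46° = -85°
crank pin P = (r cos θ, r sin θ) = (4.096320, -46.821151)
h = r sin θ − e = -46.821151 − 10 = -56.821151
x = r cos θ + √(L² − h²) = 4.096320 + 104.557911 = 108.654231

108.6542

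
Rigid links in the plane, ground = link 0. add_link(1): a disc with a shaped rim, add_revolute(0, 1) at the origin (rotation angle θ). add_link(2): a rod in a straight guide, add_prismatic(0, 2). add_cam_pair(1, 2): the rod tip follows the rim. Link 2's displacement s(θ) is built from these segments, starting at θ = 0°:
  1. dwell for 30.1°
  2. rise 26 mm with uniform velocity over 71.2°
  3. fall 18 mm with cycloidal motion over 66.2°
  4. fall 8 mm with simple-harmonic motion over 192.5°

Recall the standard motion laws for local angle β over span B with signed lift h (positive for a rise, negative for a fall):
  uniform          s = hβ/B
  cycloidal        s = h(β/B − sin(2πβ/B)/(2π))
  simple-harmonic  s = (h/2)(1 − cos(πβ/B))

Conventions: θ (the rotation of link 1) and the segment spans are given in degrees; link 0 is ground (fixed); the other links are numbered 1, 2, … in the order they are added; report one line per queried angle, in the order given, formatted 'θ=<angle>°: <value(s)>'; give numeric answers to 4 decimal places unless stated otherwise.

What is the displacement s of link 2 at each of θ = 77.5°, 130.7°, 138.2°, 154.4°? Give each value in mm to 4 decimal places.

segment 1 (0° to 30.1°, dwell): s unchanged at 0.0000
θ = 77.5° falls in segment 2 (30.1° to 101.3°, uniform, h = 26): β = 77.5 − 30.1 = 47.4°, B = 71.2°; Δs = 26·47.4/71.2 = 17.3090; s = 0.0000 + 17.3090 = 17.3090
segment 2 (30.1° to 101.3°, uniform, h = 26) is passed completely: s = 0.0000 + (26) = 26.0000
θ = 130.7° falls in segment 3 (101.3° to 167.5°, cycloidal, h = -18): β = 130.7 − 101.3 = 29.4°, B = 66.2°; Δs = -18·(0.4441 − sin(2π·0.4441)/(2π)) = -7.0085; s = 26.0000 − 7.0085 = 18.9915
θ = 138.2° falls in segment 3 (101.3° to 167.5°, cycloidal, h = -18): β = 138.2 − 101.3 = 36.9°, B = 66.2°; Δs = -18·(0.5574 − sin(2π·0.5574)/(2π)) = -11.0442; s = 26.0000 − 11.0442 = 14.9558
θ = 154.4° falls in segment 3 (101.3° to 167.5°, cycloidal, h = -18): β = 154.4 − 101.3 = 53.1°, B = 66.2°; Δs = -18·(0.8021 − sin(2π·0.8021)/(2π)) = -17.1506; s = 26.0000 − 17.1506 = 8.8494

θ=77.5°: 17.3090
θ=130.7°: 18.9915
θ=138.2°: 14.9558
θ=154.4°: 8.8494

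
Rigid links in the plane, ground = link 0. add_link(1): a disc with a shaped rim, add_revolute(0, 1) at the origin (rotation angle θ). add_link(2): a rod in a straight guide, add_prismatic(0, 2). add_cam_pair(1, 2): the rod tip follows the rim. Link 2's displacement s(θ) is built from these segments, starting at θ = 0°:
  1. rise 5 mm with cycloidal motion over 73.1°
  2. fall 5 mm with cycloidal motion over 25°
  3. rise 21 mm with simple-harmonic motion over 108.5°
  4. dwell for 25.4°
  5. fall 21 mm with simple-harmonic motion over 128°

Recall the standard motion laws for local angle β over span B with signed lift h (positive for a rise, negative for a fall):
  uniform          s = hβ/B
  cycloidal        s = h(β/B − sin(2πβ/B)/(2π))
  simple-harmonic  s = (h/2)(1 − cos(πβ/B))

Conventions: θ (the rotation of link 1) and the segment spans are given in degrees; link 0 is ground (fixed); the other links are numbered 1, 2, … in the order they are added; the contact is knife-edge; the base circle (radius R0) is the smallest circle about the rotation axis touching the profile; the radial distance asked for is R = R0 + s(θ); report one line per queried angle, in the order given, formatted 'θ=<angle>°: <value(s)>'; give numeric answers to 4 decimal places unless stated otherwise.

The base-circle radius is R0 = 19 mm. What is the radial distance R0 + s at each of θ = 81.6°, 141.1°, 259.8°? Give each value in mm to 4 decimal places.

segment 1 (0° to 73.1°, cycloidal, h = 5) is passed completely: s = 0.0000 + (5) = 5.0000
θ = 81.6° falls in segment 2 (73.1° to 98.1°, cycloidal, h = -5): β = 81.6 − 73.1 = 8.5°, B = 25°; Δs = -5·(0.3400 − sin(2π·0.3400)/(2π)) = -1.0281; s = 5.0000 − 1.0281 = 3.9719
segment 2 (73.1° to 98.1°, cycloidal, h = -5) is passed completely: s = 5.0000 + (-5) = 0.0000
θ = 141.1° falls in segment 3 (98.1° to 206.6°, simple-harmonic, h = 21): β = 141.1 − 98.1 = 43°, B = 108.5°; Δs = 21/2·(1 − cos(π·0.3963)) = 7.1399; s = 0.0000 + 7.1399 = 7.1399
segment 3 (98.1° to 206.6°, simple-harmonic, h = 21) is passed completely: s = 0.0000 + (21) = 21.0000
segment 4 (206.6° to 232°, dwell): s unchanged at 21.0000
θ = 259.8° falls in segment 5 (232° to 360°, simple-harmonic, h = -21): β = 259.8 − 232 = 27.8°, B = 128°; Δs = -21/2·(1 − cos(π·0.2172)) = -2.3508; s = 21.0000 − 2.3508 = 18.6492
θ=81.6°: R = R0 + s = 19 + 3.9719 = 22.9719
θ=141.1°: R = R0 + s = 19 + 7.1399 = 26.1399
θ=259.8°: R = R0 + s = 19 + 18.6492 = 37.6492

θ=81.6°: 22.9719
θ=141.1°: 26.1399
θ=259.8°: 37.6492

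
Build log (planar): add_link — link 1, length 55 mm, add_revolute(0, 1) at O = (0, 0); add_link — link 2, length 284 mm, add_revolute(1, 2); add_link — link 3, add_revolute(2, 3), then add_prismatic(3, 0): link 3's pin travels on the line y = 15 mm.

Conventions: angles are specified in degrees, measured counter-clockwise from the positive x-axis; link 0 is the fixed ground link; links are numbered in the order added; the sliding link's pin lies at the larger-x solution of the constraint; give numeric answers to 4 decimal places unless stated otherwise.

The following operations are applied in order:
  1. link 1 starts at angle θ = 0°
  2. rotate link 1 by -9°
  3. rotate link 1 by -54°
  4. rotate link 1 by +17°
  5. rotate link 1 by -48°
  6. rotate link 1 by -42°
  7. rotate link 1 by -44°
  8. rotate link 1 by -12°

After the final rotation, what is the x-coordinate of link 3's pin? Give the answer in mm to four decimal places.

geometry: r = 55 mm, L = 284 mm, e = 15 mm; θ starts at 0°
rotate link 1 by -9°: θ ← 0° -9° = -9°
rotate link 1 by -54°: θ ← -9° -54° = -63°
rotate link 1 by +17°: θ ← -63° +17° = -46°
rotate link 1 by -48°: θ ← -46° -48° = -94°
rotate link 1 by -42°: θ ← -94° -42° = -136°
rotate link 1 by -44°: θ ← -136° -44° = -180°
rotate link 1 by -12°: θ ← -180° -12° = -192°
crank pin P = (r cos θ, r sin θ) = (-53.798118, 11.435143)
h = r sin θ − e = 11.435143 − 15 = -3.564857
x = r cos θ + √(L² − h²) = -53.798118 + 283.977626 = 230.179507

230.1795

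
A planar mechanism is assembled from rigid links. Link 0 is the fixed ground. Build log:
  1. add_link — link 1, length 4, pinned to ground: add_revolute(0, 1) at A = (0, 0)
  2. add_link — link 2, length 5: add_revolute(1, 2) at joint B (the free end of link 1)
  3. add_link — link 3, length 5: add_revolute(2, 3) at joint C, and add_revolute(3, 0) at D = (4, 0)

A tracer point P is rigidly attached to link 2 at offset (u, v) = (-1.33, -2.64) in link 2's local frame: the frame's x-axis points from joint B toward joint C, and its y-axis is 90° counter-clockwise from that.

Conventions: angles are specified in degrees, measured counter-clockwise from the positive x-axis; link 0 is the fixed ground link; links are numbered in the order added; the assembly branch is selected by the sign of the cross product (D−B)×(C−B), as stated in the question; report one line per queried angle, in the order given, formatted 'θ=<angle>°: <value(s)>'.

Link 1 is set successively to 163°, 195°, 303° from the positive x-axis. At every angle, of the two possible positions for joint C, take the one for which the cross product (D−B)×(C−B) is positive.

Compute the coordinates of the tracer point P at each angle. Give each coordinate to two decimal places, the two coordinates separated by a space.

A=(0,0), D=(4.00,0)
θ=163°: B = A + 4.00·(cos163°, sin163°) = (-3.8252, 1.1695)
θ=163°: |BD| = 7.9121
θ=163°: circle(B,5.00) ∩ circle(D,5.00): a=3.9561, h=3.0577
θ=163°:   candidates: C₊=(0.5393,3.6089) cross=24.193; C₋=(-0.3646,-2.4394) cross=-24.193
θ=163°:   branch + wants cross > 0 → take C=(0.5393,3.6089) (cross=24.193)
θ=163°: ex = (C−B)/|BC| = (0.8729,0.4879); ey = (-0.4879,0.8729)
θ=163°: P = B + -1.33·ex + -2.64·ey = (-3.6982,-1.7839)
θ=195°: B = A + 4.00·(cos195°, sin195°) = (-3.8637, -1.0353)
θ=195°: |BD| = 7.9316
θ=195°: circle(B,5.00) ∩ circle(D,5.00): a=3.9658, h=3.0451
θ=195°:   candidates: C₊=(-0.3293,2.5014) cross=24.152; C₋=(0.4656,-3.5367) cross=-24.152
θ=195°:   branch + wants cross > 0 → take C=(-0.3293,2.5014) (cross=24.152)
θ=195°: ex = (C−B)/|BC| = (0.7069,0.7073); ey = (-0.7073,0.7069)
θ=195°: P = B + -1.33·ex + -2.64·ey = (-2.9365,-3.8422)
θ=303°: B = A + 4.00·(cos303°, sin303°) = (2.1786, -3.3547)
θ=303°: |BD| = 3.8173
θ=303°: circle(B,5.00) ∩ circle(D,5.00): a=1.9086, h=4.6214
θ=303°:   candidates: C₊=(-0.9721,0.5278) cross=17.641; C₋=(7.1506,-3.8825) cross=-17.641
θ=303°:   branch + wants cross > 0 → take C=(-0.9721,0.5278) (cross=17.641)
θ=303°: ex = (C−B)/|BC| = (-0.6301,0.7765); ey = (-0.7765,-0.6301)
θ=303°: P = B + -1.33·ex + -2.64·ey = (5.0666,-2.7239)

θ=163°: -3.70 -1.78
θ=195°: -2.94 -3.84
θ=303°: 5.07 -2.72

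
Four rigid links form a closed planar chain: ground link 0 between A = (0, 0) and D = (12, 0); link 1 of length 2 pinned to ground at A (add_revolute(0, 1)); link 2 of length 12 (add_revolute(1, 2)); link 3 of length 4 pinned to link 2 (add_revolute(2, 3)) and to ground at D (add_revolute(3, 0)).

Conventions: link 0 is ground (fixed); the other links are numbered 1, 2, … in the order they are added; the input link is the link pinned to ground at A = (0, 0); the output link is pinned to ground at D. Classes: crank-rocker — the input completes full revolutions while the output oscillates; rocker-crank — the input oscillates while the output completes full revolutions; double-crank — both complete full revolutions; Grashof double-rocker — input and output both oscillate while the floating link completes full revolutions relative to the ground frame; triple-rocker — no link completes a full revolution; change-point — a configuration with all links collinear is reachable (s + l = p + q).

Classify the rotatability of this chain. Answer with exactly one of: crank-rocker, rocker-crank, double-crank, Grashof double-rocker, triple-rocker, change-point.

lengths: ground=12, input=2, coupler=12, output=4
sorted: s=2 (shortest), l=12 (longest), p+q=16
s + l = 14 vs p + q = 16
s + l < p + q (Grashof) with shortest = input link → crank-rocker

crank-rocker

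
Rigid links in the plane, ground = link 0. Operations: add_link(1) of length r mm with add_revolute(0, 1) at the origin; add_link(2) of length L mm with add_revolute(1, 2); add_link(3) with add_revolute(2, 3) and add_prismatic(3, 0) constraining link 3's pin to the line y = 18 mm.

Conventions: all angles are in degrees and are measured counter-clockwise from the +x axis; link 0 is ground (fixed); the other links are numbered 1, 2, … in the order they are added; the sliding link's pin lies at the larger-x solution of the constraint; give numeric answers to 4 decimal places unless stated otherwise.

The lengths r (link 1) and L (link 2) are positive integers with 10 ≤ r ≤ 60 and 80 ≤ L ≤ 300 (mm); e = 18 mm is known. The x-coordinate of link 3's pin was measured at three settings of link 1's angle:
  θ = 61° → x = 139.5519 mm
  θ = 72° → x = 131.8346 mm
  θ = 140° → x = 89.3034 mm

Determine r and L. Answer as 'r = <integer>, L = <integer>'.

constraint per measurement: (x − r cos θ)² + (r sin θ − e)² = L²
subtracting the θ₁ and θ₂ equations cancels the r² and L² terms:
r = (x₁² − x₂²) / (2[(x₁cos θ₁ + e sin θ₁) − (x₂cos θ₂ + e sin θ₂)]) = 41.0000 → r = 41
L² = (x₁ − r cos θ₁)² + (r sin θ₁ − e)² = 14640.9936 → L = 121.0000 → L = 121
check at θ₃=140°: x = 89.3034 (printed 89.3034) ✓

r = 41, L = 121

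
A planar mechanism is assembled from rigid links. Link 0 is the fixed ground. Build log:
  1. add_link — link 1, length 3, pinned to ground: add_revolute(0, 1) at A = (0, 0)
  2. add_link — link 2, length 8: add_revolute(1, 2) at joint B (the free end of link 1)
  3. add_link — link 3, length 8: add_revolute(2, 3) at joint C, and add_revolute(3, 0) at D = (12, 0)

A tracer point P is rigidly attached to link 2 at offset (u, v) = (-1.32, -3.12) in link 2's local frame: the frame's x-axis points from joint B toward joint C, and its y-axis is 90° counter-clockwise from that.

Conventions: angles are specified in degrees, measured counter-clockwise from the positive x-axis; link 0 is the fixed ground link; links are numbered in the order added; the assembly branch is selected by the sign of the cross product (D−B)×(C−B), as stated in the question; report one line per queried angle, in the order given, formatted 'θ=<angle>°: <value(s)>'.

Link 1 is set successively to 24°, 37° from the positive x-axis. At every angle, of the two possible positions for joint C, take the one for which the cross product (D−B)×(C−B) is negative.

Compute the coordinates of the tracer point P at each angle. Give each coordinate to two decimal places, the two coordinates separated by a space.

A=(0,0), D=(12.00,0)
θ=24°: B = A + 3.00·(cos24°, sin24°) = (2.7406, 1.2202)
θ=24°: |BD| = 9.3394
θ=24°: circle(B,8.00) ∩ circle(D,8.00): a=4.6697, h=6.4957
θ=24°:   candidates: C₊=(8.2190,7.0501) cross=60.666; C₋=(6.5216,-5.8299) cross=-60.666
θ=24°:   branch - wants cross < 0 → take C=(6.5216,-5.8299) (cross=-60.666)
θ=24°: ex = (C−B)/|BC| = (0.4726,-0.8813); ey = (0.8813,0.4726)
θ=24°: P = B + -1.32·ex + -3.12·ey = (-0.6328,0.9089)
θ=37°: B = A + 3.00·(cos37°, sin37°) = (2.3959, 1.8054)
θ=37°: |BD| = 9.7723
θ=37°: circle(B,8.00) ∩ circle(D,8.00): a=4.8862, h=6.3345
θ=37°:   candidates: C₊=(8.3683,7.1281) cross=61.902; C₋=(6.0277,-5.3227) cross=-61.902
θ=37°:   branch - wants cross < 0 → take C=(6.0277,-5.3227) (cross=-61.902)
θ=37°: ex = (C−B)/|BC| = (0.4540,-0.8910); ey = (0.8910,0.4540)
θ=37°: P = B + -1.32·ex + -3.12·ey = (-0.9833,1.5652)

θ=24°: -0.63 0.91
θ=37°: -0.98 1.57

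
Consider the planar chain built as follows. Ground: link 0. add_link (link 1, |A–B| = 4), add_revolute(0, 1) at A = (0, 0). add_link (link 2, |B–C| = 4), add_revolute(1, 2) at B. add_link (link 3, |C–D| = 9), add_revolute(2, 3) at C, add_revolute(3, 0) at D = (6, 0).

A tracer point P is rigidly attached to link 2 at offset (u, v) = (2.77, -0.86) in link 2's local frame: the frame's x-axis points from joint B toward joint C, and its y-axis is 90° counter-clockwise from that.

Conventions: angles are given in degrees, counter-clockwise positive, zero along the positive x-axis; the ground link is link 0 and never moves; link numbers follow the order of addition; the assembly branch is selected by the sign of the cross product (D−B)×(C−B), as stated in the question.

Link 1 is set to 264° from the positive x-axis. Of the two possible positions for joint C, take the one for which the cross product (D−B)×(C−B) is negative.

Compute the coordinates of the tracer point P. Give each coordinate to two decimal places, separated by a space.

A=(0,0), D=(6.00,0)
B = A + 4.00·(cos264°, sin264°) = (-0.4181, -3.9781)
|BD| = 7.5510
circle(B,4.00) ∩ circle(D,9.00): a=-0.5286, h=3.9649
  candidates: C₊=(-2.9562,-0.8865) cross=29.939; C₋=(1.2214,-7.6266) cross=-29.939
  branch - wants cross < 0 → take C=(1.2214,-7.6266) (cross=-29.939)
ex = (C−B)/|BC| = (0.4099,-0.9121); ey = (0.9121,0.4099)
P = B + 2.77·ex + -0.86·ey = (-0.0672,-6.8572)

-0.07 -6.86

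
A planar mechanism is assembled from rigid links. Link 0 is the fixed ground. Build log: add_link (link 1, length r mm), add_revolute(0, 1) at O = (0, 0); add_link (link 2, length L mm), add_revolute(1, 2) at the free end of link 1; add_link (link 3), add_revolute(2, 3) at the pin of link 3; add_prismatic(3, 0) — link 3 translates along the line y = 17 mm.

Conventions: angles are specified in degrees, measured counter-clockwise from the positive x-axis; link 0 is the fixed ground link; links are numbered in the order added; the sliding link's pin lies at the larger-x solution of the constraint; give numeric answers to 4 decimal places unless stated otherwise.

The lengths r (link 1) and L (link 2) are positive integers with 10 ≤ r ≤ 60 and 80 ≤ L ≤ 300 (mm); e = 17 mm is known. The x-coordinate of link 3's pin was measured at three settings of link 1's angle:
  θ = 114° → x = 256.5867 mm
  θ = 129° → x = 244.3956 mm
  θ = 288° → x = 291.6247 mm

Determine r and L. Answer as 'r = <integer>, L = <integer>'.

constraint per measurement: (x − r cos θ)² + (r sin θ − e)² = L²
subtracting the θ₁ and θ₂ equations cancels the r² and L² terms:
r = (x₁² − x₂²) / (2[(x₁cos θ₁ + e sin θ₁) − (x₂cos θ₂ + e sin θ₂)]) = 59.0000 → r = 59
L² = (x₁ − r cos θ₁)² + (r sin θ₁ − e)² = 80089.0216 → L = 283.0000 → L = 283
check at θ₃=288°: x = 291.6247 (printed 291.6247) ✓

r = 59, L = 283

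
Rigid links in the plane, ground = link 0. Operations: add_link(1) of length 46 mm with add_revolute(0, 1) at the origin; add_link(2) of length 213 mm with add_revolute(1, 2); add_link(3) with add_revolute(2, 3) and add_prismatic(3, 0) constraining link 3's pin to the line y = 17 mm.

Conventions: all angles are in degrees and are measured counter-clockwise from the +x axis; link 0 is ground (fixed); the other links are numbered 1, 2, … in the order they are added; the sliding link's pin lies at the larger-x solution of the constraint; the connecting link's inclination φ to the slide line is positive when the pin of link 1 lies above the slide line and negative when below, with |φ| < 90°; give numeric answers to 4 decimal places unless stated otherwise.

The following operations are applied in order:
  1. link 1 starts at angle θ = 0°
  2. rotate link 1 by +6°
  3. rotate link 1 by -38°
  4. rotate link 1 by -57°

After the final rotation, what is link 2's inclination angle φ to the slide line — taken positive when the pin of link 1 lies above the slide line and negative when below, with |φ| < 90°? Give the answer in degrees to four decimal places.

geometry: r = 46 mm, L = 213 mm, e = 17 mm; θ starts at 0°
rotate link 1 by +6°: θ ← 0° +6° = 6°
rotate link 1 by -38°: θ ← 6° -38° = -32°
rotate link 1 by -57°: θ ← -32° -57° = -89°
h = r sin θ − e = -45.992994 − 17 = -62.992994
sin φ = h / L = -62.992994 / 213 = -0.29574176
φ = arcsin(-0.29574176) = -17.202022°

-17.2020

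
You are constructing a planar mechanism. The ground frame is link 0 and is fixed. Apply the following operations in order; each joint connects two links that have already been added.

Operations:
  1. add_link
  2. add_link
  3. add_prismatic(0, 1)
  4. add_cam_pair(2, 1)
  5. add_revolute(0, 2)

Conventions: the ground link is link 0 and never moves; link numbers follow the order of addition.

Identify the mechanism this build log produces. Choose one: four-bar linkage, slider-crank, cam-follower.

links: 3 (incl. ground); joints: 1 revolute, 1 prismatic, 1 higher (cam) pair, forming one closed loop
3 links, revolute + prismatic + higher pair in one loop → cam-follower

cam-follower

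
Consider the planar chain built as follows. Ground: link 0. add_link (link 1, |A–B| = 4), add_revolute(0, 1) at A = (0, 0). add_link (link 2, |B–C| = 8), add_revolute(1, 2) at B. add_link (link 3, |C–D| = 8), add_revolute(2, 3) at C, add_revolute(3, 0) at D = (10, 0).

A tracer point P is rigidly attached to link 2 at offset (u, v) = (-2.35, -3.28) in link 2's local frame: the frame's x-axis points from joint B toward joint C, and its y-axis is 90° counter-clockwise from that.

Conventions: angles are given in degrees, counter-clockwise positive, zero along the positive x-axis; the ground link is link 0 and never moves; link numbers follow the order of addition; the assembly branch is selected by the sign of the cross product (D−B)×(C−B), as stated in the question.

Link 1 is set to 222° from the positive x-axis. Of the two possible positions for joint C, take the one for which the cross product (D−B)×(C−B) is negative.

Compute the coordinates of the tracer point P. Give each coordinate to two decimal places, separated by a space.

A=(0,0), D=(10.00,0)
B = A + 4.00·(cos222°, sin222°) = (-2.9726, -2.6765)
|BD| = 13.2458
circle(B,8.00) ∩ circle(D,8.00): a=6.6229, h=4.4874
  candidates: C₊=(2.6070,3.0566) cross=59.440; C₋=(4.4205,-5.7331) cross=-59.440
  branch - wants cross < 0 → take C=(4.4205,-5.7331) (cross=-59.440)
ex = (C−B)/|BC| = (0.9241,-0.3821); ey = (0.3821,0.9241)
P = B + -2.35·ex + -3.28·ey = (-6.3975,-4.8098)

-6.40 -4.81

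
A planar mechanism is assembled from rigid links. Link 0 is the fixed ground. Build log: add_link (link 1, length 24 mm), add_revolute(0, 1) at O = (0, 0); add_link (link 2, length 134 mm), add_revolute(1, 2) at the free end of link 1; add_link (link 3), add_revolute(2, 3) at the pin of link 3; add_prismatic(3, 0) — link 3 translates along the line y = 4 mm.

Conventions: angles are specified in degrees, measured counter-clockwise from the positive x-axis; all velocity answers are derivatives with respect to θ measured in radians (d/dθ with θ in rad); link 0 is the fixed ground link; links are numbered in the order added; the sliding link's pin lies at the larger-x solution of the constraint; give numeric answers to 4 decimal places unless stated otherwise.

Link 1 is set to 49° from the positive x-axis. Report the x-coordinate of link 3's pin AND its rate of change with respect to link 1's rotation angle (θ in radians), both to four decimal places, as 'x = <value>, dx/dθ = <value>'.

geometry: r = 24 mm, L = 134 mm, e = 4 mm
crank pin P = (r cos θ, r sin θ) = (15.745417, 18.113030)
h = r sin θ − e = 18.113030 − 4 = 14.113030
x = r cos θ + √(L² − h²) = 15.745417 + 133.254727 = 149.000144
dx/dθ = −r sin θ − h·r cos θ/√(L² − h²) (θ in radians; h = 14.113030) = -19.780630

x = 149.0001, dx/dθ = -19.7806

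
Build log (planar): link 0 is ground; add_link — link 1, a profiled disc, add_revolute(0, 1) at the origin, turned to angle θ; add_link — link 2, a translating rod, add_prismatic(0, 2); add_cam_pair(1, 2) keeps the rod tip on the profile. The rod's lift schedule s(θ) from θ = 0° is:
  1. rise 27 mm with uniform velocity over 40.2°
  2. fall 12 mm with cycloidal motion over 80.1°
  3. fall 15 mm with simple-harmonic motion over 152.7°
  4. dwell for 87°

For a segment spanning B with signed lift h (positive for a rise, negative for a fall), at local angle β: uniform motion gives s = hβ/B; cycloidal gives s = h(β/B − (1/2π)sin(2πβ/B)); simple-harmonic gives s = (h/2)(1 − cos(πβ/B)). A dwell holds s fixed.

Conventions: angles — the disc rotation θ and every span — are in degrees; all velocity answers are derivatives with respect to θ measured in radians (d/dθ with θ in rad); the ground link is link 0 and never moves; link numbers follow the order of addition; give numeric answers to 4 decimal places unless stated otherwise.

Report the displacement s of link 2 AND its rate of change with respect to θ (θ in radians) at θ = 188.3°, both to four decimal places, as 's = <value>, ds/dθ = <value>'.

seg 1 [0°–40.2°] uniform, h=27: full span → s += 27 → s = 27.0000
seg 2 [40.2°–120.3°] cycloidal, h=-12: full span → s += -12 → s = 15.0000
seg 3 [120.3°–273°] simple-harmonic, h=-15: θ=188.3° here. β=68, B=152.7. -15/2·(1 − cos(π·0.4453)) = -6.2179 → s = 8.7821
velocity in seg [120.3°–273°] (simple-harmonic), θ in radians: β = 68° = 1.1868 rad, B = 152.7° = 2.6651 rad; ds/dθ = (πh/(2B)) sin(πβ/B) = (π·(-15)/(2·2.6651)) sin(π·0.4453) = -8.710730 mm/rad

s = 8.7821, ds/dθ = -8.7107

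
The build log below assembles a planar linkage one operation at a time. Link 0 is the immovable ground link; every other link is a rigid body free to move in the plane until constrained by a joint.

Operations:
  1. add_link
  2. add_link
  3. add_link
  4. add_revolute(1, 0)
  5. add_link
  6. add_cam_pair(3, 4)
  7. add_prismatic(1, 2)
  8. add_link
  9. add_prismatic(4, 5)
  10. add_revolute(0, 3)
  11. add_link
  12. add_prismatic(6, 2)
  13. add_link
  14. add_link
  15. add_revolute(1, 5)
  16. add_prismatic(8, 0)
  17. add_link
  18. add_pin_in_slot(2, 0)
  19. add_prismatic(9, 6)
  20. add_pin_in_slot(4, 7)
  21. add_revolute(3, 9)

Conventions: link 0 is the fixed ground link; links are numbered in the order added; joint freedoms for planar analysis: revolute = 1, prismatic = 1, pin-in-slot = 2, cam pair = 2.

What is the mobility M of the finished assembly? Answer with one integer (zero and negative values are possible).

L=1 J1=0 J2=0
add link → L=2 J1=0 J2=0
add link → L=3 J1=0 J2=0
add link → L=4 J1=0 J2=0
R@1,0 dof=1 J1 → L=4 J1=1 J2=0
add link → L=5 J1=1 J2=0
C@3,4 dof=2 J2 → L=5 J1=1 J2=1
P@1,2 dof=1 J1 → L=5 J1=2 J2=1
add link → L=6 J1=2 J2=1
P@4,5 dof=1 J1 → L=6 J1=3 J2=1
R@0,3 dof=1 J1 → L=6 J1=4 J2=1
add link → L=7 J1=4 J2=1
P@6,2 dof=1 J1 → L=7 J1=5 J2=1
add link → L=8 J1=5 J2=1
add link → L=9 J1=5 J2=1
R@1,5 dof=1 J1 → L=9 J1=6 J2=1
P@8,0 dof=1 J1 → L=9 J1=7 J2=1
add link → L=10 J1=7 J2=1
PS@2,0 dof=2 J2 → L=10 J1=7 J2=2
P@9,6 dof=1 J1 → L=10 J1=8 J2=2
PS@4,7 dof=2 J2 → L=10 J1=8 J2=3
R@3,9 dof=1 J1 → L=10 J1=9 J2=3
M=3(L−1)−2J1−J2=3·9−2·9−3=6

M = 6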